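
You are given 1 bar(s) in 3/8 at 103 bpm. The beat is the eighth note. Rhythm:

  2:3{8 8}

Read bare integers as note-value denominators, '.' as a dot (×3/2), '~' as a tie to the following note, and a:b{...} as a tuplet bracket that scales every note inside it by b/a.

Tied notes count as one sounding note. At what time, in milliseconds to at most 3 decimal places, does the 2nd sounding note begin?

1. 0.0ms @ 0 + 873.786ms (3/2)
2. 873.786ms @ 3/2 + 873.786ms (3/2)

note 2 onset = 3/2b = 873.786ms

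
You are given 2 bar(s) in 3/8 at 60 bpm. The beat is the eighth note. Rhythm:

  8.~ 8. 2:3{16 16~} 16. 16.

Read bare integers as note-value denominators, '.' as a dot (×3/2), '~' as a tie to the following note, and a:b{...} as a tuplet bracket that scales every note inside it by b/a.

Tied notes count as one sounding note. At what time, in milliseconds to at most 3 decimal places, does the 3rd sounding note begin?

1. 0.0ms @ 0 + 3000.0ms (3)
2. 3000.0ms @ 3 + 750.0ms (3/4)
3. 3750.0ms @ 15/4 + 1500.0ms (3/2)
4. 5250.0ms @ 21/4 + 750.0ms (3/4)

note 3 onset = 15/4b = 3750.0ms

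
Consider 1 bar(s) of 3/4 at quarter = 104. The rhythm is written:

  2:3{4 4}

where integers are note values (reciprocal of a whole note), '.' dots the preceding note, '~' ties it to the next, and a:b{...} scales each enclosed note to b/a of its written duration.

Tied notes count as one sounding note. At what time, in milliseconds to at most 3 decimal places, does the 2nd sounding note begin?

note 2 onset = 3/2b = 865.385ms

1. 0.0ms @ 0 + 865.385ms (3/2)
2. 865.385ms @ 3/2 + 865.385ms (3/2)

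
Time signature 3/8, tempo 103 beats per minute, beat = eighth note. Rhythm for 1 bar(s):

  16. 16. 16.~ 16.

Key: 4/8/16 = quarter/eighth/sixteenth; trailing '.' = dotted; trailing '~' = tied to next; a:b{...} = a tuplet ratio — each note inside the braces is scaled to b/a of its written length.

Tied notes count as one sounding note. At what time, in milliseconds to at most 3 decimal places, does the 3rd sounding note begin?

note 3 onset = 3/2b = 873.786ms

1. 0.0ms @ 0 + 436.893ms (3/4)
2. 436.893ms @ 3/4 + 436.893ms (3/4)
3. 873.786ms @ 3/2 + 873.786ms (3/2)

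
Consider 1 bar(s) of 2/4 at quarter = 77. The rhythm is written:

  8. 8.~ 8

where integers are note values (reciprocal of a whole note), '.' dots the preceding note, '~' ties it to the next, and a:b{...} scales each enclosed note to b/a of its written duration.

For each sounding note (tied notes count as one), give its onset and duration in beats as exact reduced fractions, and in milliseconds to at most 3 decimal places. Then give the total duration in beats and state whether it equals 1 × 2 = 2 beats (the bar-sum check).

1) 0.0ms=0b +584.416ms=3/4b
2) 584.416ms=3/4b +974.026ms=5/4b
Σ=2b of 2 (77bpm 2/4) — PASS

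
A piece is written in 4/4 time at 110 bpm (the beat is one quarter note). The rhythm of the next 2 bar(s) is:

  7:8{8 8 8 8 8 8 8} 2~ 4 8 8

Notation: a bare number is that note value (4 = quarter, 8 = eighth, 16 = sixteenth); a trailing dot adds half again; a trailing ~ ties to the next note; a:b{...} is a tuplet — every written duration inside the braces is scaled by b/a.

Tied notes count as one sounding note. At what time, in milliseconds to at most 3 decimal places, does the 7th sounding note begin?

note 7 onset = 24/7b = 1870.13ms

1. 0.0ms @ 0 + 311.688ms (4/7)
2. 311.688ms @ 4/7 + 311.688ms (4/7)
3. 623.377ms @ 8/7 + 311.688ms (4/7)
4. 935.065ms @ 12/7 + 311.688ms (4/7)
5. 1246.753ms @ 16/7 + 311.688ms (4/7)
6. 1558.442ms @ 20/7 + 311.688ms (4/7)
7. 1870.13ms @ 24/7 + 311.688ms (4/7)
8. 2181.818ms @ 4 + 1636.364ms (3)
9. 3818.182ms @ 7 + 272.727ms (1/2)
10. 4090.909ms @ 15/2 + 272.727ms (1/2)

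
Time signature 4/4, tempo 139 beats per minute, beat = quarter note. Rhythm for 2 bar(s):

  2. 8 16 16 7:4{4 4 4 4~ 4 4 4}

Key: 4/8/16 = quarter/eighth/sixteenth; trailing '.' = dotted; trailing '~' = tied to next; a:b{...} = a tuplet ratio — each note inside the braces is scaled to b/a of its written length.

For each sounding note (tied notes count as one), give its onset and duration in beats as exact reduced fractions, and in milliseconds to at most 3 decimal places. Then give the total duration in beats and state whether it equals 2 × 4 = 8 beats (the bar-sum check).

1) 0.0ms=0b +1294.964ms=3b
2) 1294.964ms=3b +215.827ms=1/2b
3) 1510.791ms=7/2b +107.914ms=1/4b
4) 1618.705ms=15/4b +107.914ms=1/4b
5) 1726.619ms=4b +246.66ms=4/7b
6) 1973.279ms=32/7b +246.66ms=4/7b
7) 2219.938ms=36/7b +246.66ms=4/7b
8) 2466.598ms=40/7b +493.32ms=8/7b
9) 2959.918ms=48/7b +246.66ms=4/7b
10) 3206.578ms=52/7b +246.66ms=4/7b
Σ=8b of 8 (139bpm 4/4) — PASS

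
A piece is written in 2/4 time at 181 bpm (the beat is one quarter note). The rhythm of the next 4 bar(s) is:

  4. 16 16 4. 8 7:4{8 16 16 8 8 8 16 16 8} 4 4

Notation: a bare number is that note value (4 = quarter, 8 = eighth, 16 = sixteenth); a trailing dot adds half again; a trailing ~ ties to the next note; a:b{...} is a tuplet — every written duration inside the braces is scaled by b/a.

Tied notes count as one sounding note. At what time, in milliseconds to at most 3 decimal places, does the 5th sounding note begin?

note 5 onset = 7/2b = 1160.221ms

1. 0.0ms @ 0 + 497.238ms (3/2)
2. 497.238ms @ 3/2 + 82.873ms (1/4)
3. 580.11ms @ 7/4 + 82.873ms (1/4)
4. 662.983ms @ 2 + 497.238ms (3/2)
5. 1160.221ms @ 7/2 + 165.746ms (1/2)
6. 1325.967ms @ 4 + 94.712ms (2/7)
7. 1420.679ms @ 30/7 + 47.356ms (1/7)
8. 1468.035ms @ 31/7 + 47.356ms (1/7)
9. 1515.391ms @ 32/7 + 94.712ms (2/7)
10. 1610.103ms @ 34/7 + 94.712ms (2/7)
11. 1704.815ms @ 36/7 + 94.712ms (2/7)
12. 1799.526ms @ 38/7 + 47.356ms (1/7)
13. 1846.882ms @ 39/7 + 47.356ms (1/7)
14. 1894.238ms @ 40/7 + 94.712ms (2/7)
15. 1988.95ms @ 6 + 331.492ms (1)
16. 2320.442ms @ 7 + 331.492ms (1)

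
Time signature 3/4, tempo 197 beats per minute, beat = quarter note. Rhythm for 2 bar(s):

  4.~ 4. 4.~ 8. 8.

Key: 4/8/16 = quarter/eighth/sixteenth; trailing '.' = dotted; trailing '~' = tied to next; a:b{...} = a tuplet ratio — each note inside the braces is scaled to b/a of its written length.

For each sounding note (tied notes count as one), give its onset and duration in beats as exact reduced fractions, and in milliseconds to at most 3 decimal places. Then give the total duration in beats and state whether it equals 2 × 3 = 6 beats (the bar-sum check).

1) 0.0ms=0b +913.706ms=3b
2) 913.706ms=3b +685.279ms=9/4b
3) 1598.985ms=21/4b +228.426ms=3/4b
Σ=6b of 6 (197bpm 3/4) — PASS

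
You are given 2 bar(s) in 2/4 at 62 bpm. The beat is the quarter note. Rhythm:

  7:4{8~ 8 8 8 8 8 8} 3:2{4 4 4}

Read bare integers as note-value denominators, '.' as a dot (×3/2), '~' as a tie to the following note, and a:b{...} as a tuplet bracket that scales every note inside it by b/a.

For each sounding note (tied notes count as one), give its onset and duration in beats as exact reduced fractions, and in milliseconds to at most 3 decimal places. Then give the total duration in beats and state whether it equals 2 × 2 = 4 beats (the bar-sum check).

1) 0.0ms=0b +552.995ms=4/7b
2) 552.995ms=4/7b +276.498ms=2/7b
3) 829.493ms=6/7b +276.498ms=2/7b
4) 1105.991ms=8/7b +276.498ms=2/7b
5) 1382.488ms=10/7b +276.498ms=2/7b
6) 1658.986ms=12/7b +276.498ms=2/7b
7) 1935.484ms=2b +645.161ms=2/3b
8) 2580.645ms=8/3b +645.161ms=2/3b
9) 3225.806ms=10/3b +645.161ms=2/3b
Σ=4b of 4 (62bpm 2/4) — PASS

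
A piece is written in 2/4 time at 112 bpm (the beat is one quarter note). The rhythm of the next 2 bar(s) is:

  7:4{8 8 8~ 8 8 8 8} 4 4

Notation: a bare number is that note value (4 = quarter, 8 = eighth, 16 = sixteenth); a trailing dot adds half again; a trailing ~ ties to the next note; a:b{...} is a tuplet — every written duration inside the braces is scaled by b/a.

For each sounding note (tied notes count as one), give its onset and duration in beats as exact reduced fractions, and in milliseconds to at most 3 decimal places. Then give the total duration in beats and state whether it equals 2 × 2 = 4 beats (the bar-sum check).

1) 0.0ms=0b +153.061ms=2/7b
2) 153.061ms=2/7b +153.061ms=2/7b
3) 306.122ms=4/7b +306.122ms=4/7b
4) 612.245ms=8/7b +153.061ms=2/7b
5) 765.306ms=10/7b +153.061ms=2/7b
6) 918.367ms=12/7b +153.061ms=2/7b
7) 1071.429ms=2b +535.714ms=1b
8) 1607.143ms=3b +535.714ms=1b
Σ=4b of 4 (112bpm 2/4) — PASS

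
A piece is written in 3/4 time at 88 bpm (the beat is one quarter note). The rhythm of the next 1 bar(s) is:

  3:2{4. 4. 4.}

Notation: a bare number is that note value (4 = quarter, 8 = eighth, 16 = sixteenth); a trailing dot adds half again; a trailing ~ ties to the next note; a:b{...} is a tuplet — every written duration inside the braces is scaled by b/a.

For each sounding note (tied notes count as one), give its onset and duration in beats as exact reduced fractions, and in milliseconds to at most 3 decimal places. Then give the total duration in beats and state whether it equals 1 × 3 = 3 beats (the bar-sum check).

1) 0.0ms=0b +681.818ms=1b
2) 681.818ms=1b +681.818ms=1b
3) 1363.636ms=2b +681.818ms=1b
Σ=3b of 3 (88bpm 3/4) — PASS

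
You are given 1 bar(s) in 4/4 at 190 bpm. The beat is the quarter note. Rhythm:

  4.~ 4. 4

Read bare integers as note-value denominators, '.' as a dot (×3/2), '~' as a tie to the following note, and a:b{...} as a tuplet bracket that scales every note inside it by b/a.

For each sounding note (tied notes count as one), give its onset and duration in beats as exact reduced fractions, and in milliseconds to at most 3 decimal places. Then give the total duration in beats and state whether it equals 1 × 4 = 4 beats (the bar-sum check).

1) 0.0ms=0b +947.368ms=3b
2) 947.368ms=3b +315.789ms=1b
Σ=4b of 4 (190bpm 4/4) — PASS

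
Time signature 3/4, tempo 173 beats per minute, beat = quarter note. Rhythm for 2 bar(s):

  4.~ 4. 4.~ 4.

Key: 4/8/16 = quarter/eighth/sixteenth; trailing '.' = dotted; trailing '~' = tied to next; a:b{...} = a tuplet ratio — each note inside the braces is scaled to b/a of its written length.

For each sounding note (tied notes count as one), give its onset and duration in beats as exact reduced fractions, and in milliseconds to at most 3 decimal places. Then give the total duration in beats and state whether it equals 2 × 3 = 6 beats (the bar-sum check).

1) 0.0ms=0b +1040.462ms=3b
2) 1040.462ms=3b +1040.462ms=3b
Σ=6b of 6 (173bpm 3/4) — PASS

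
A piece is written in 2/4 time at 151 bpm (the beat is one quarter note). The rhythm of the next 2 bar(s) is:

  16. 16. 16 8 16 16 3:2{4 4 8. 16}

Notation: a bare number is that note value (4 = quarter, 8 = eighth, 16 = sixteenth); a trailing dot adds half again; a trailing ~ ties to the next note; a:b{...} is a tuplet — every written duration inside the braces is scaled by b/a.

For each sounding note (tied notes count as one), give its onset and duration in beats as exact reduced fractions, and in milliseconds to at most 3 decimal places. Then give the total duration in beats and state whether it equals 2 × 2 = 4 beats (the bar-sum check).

1) 0.0ms=0b +149.007ms=3/8b
2) 149.007ms=3/8b +149.007ms=3/8b
3) 298.013ms=3/4b +99.338ms=1/4b
4) 397.351ms=1b +198.675ms=1/2b
5) 596.026ms=3/2b +99.338ms=1/4b
6) 695.364ms=7/4b +99.338ms=1/4b
7) 794.702ms=2b +264.901ms=2/3b
8) 1059.603ms=8/3b +264.901ms=2/3b
9) 1324.503ms=10/3b +198.675ms=1/2b
10) 1523.179ms=23/6b +66.225ms=1/6b
Σ=4b of 4 (151bpm 2/4) — PASS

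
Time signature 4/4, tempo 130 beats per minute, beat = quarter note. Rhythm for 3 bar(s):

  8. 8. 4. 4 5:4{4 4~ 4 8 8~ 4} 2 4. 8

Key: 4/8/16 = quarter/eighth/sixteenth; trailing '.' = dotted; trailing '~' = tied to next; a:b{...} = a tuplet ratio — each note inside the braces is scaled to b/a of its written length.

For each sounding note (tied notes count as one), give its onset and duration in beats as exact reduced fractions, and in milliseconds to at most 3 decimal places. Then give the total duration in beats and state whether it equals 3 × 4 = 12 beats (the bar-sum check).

1) 0.0ms=0b +346.154ms=3/4b
2) 346.154ms=3/4b +346.154ms=3/4b
3) 692.308ms=3/2b +692.308ms=3/2b
4) 1384.615ms=3b +461.538ms=1b
5) 1846.154ms=4b +369.231ms=4/5b
6) 2215.385ms=24/5b +738.462ms=8/5b
7) 2953.846ms=32/5b +184.615ms=2/5b
8) 3138.462ms=34/5b +553.846ms=6/5b
9) 3692.308ms=8b +923.077ms=2b
10) 4615.385ms=10b +692.308ms=3/2b
11) 5307.692ms=23/2b +230.769ms=1/2b
Σ=12b of 12 (130bpm 4/4) — PASS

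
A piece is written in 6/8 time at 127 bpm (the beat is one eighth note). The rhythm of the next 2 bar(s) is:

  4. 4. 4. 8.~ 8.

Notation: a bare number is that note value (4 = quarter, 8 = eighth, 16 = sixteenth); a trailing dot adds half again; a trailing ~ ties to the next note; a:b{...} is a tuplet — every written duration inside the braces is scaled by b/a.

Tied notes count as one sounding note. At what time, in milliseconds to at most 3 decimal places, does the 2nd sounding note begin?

1. 0.0ms @ 0 + 1417.323ms (3)
2. 1417.323ms @ 3 + 1417.323ms (3)
3. 2834.646ms @ 6 + 1417.323ms (3)
4. 4251.969ms @ 9 + 1417.323ms (3)

note 2 onset = 3b = 1417.323ms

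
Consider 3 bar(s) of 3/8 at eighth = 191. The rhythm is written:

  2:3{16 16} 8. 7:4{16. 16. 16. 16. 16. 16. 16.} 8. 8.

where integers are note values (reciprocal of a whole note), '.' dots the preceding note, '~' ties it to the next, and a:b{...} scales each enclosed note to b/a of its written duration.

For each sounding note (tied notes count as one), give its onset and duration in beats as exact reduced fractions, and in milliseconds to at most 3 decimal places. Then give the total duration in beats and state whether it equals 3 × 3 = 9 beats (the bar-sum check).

1) 0.0ms=0b +235.602ms=3/4b
2) 235.602ms=3/4b +235.602ms=3/4b
3) 471.204ms=3/2b +471.204ms=3/2b
4) 942.408ms=3b +134.63ms=3/7b
5) 1077.038ms=24/7b +134.63ms=3/7b
6) 1211.668ms=27/7b +134.63ms=3/7b
7) 1346.298ms=30/7b +134.63ms=3/7b
8) 1480.927ms=33/7b +134.63ms=3/7b
9) 1615.557ms=36/7b +134.63ms=3/7b
10) 1750.187ms=39/7b +134.63ms=3/7b
11) 1884.817ms=6b +471.204ms=3/2b
12) 2356.021ms=15/2b +471.204ms=3/2b
Σ=9b of 9 (191bpm 3/8) — PASS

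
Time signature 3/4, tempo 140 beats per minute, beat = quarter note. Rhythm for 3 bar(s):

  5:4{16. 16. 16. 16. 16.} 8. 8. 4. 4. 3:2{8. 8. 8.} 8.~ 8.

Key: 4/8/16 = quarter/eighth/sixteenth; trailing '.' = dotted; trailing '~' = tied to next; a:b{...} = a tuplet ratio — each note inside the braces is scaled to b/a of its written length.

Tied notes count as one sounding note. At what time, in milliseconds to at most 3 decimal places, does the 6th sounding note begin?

note 6 onset = 3/2b = 642.857ms

1. 0.0ms @ 0 + 128.571ms (3/10)
2. 128.571ms @ 3/10 + 128.571ms (3/10)
3. 257.143ms @ 3/5 + 128.571ms (3/10)
4. 385.714ms @ 9/10 + 128.571ms (3/10)
5. 514.286ms @ 6/5 + 128.571ms (3/10)
6. 642.857ms @ 3/2 + 321.429ms (3/4)
7. 964.286ms @ 9/4 + 321.429ms (3/4)
8. 1285.714ms @ 3 + 642.857ms (3/2)
9. 1928.571ms @ 9/2 + 642.857ms (3/2)
10. 2571.429ms @ 6 + 214.286ms (1/2)
11. 2785.714ms @ 13/2 + 214.286ms (1/2)
12. 3000.0ms @ 7 + 214.286ms (1/2)
13. 3214.286ms @ 15/2 + 642.857ms (3/2)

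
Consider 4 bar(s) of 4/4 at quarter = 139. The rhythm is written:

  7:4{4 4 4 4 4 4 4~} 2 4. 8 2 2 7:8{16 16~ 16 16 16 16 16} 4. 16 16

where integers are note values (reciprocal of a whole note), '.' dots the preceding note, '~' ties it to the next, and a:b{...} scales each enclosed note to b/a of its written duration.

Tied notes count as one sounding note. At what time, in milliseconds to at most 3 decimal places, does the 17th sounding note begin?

note 17 onset = 96/7b = 5919.836ms

1. 0.0ms @ 0 + 246.66ms (4/7)
2. 246.66ms @ 4/7 + 246.66ms (4/7)
3. 493.32ms @ 8/7 + 246.66ms (4/7)
4. 739.979ms @ 12/7 + 246.66ms (4/7)
5. 986.639ms @ 16/7 + 246.66ms (4/7)
6. 1233.299ms @ 20/7 + 246.66ms (4/7)
7. 1479.959ms @ 24/7 + 1109.969ms (18/7)
8. 2589.928ms @ 6 + 647.482ms (3/2)
9. 3237.41ms @ 15/2 + 215.827ms (1/2)
10. 3453.237ms @ 8 + 863.309ms (2)
11. 4316.547ms @ 10 + 863.309ms (2)
12. 5179.856ms @ 12 + 123.33ms (2/7)
13. 5303.186ms @ 86/7 + 246.66ms (4/7)
14. 5549.846ms @ 90/7 + 123.33ms (2/7)
15. 5673.176ms @ 92/7 + 123.33ms (2/7)
16. 5796.506ms @ 94/7 + 123.33ms (2/7)
17. 5919.836ms @ 96/7 + 123.33ms (2/7)
18. 6043.165ms @ 14 + 647.482ms (3/2)
19. 6690.647ms @ 31/2 + 107.914ms (1/4)
20. 6798.561ms @ 63/4 + 107.914ms (1/4)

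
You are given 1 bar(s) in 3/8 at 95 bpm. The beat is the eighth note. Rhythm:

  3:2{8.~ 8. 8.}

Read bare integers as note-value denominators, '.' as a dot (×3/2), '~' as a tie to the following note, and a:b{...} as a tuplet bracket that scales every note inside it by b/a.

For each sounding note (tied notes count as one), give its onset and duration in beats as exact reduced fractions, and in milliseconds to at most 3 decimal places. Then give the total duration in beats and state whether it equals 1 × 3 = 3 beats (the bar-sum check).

1) 0.0ms=0b +1263.158ms=2b
2) 1263.158ms=2b +631.579ms=1b
Σ=3b of 3 (95bpm 3/8) — PASS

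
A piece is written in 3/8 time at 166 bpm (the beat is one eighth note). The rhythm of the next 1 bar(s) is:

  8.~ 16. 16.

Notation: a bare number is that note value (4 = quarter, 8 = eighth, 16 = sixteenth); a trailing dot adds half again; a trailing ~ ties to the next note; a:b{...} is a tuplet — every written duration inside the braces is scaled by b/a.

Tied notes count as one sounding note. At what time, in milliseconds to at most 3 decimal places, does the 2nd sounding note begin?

1. 0.0ms @ 0 + 813.253ms (9/4)
2. 813.253ms @ 9/4 + 271.084ms (3/4)

note 2 onset = 9/4b = 813.253ms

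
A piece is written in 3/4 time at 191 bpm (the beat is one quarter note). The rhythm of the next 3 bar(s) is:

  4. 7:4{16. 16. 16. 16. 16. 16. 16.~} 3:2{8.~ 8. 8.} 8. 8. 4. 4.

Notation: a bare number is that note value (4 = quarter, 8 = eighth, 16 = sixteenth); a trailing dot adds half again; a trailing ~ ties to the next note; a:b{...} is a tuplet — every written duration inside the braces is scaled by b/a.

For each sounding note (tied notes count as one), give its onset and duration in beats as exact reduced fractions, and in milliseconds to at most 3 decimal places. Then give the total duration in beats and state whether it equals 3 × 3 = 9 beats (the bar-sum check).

1) 0.0ms=0b +471.204ms=3/2b
2) 471.204ms=3/2b +67.315ms=3/14b
3) 538.519ms=12/7b +67.315ms=3/14b
4) 605.834ms=27/14b +67.315ms=3/14b
5) 673.149ms=15/7b +67.315ms=3/14b
6) 740.464ms=33/14b +67.315ms=3/14b
7) 807.779ms=18/7b +67.315ms=3/14b
8) 875.093ms=39/14b +381.451ms=17/14b
9) 1256.545ms=4b +157.068ms=1/2b
10) 1413.613ms=9/2b +235.602ms=3/4b
11) 1649.215ms=21/4b +235.602ms=3/4b
12) 1884.817ms=6b +471.204ms=3/2b
13) 2356.021ms=15/2b +471.204ms=3/2b
Σ=9b of 9 (191bpm 3/4) — PASS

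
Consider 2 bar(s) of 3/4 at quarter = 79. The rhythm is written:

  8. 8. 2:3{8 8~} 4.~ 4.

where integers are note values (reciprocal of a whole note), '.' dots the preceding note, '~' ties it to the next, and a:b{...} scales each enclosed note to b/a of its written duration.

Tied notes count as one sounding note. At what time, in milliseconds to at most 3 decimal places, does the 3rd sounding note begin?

note 3 onset = 3/2b = 1139.241ms

1. 0.0ms @ 0 + 569.62ms (3/4)
2. 569.62ms @ 3/4 + 569.62ms (3/4)
3. 1139.241ms @ 3/2 + 569.62ms (3/4)
4. 1708.861ms @ 9/4 + 2848.101ms (15/4)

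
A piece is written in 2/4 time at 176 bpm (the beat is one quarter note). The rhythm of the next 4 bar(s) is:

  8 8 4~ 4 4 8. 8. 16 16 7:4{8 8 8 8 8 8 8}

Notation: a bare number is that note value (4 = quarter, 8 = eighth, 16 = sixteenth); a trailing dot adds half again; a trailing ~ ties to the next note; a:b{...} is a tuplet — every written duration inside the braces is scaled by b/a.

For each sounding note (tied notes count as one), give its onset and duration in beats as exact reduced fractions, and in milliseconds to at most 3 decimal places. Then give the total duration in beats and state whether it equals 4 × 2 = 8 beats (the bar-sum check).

1) 0.0ms=0b +170.455ms=1/2b
2) 170.455ms=1/2b +170.455ms=1/2b
3) 340.909ms=1b +681.818ms=2b
4) 1022.727ms=3b +340.909ms=1b
5) 1363.636ms=4b +255.682ms=3/4b
6) 1619.318ms=19/4b +255.682ms=3/4b
7) 1875.0ms=11/2b +85.227ms=1/4b
8) 1960.227ms=23/4b +85.227ms=1/4b
9) 2045.455ms=6b +97.403ms=2/7b
10) 2142.857ms=44/7b +97.403ms=2/7b
11) 2240.26ms=46/7b +97.403ms=2/7b
12) 2337.662ms=48/7b +97.403ms=2/7b
13) 2435.065ms=50/7b +97.403ms=2/7b
14) 2532.468ms=52/7b +97.403ms=2/7b
15) 2629.87ms=54/7b +97.403ms=2/7b
Σ=8b of 8 (176bpm 2/4) — PASS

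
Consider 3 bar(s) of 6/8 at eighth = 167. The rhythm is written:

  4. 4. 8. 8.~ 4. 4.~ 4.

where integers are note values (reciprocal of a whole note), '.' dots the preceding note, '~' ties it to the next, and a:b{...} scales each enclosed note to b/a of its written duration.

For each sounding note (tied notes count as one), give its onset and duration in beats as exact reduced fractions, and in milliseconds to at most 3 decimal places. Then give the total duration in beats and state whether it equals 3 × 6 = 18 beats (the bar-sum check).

1) 0.0ms=0b +1077.844ms=3b
2) 1077.844ms=3b +1077.844ms=3b
3) 2155.689ms=6b +538.922ms=3/2b
4) 2694.611ms=15/2b +1616.766ms=9/2b
5) 4311.377ms=12b +2155.689ms=6b
Σ=18b of 18 (167bpm 6/8) — PASS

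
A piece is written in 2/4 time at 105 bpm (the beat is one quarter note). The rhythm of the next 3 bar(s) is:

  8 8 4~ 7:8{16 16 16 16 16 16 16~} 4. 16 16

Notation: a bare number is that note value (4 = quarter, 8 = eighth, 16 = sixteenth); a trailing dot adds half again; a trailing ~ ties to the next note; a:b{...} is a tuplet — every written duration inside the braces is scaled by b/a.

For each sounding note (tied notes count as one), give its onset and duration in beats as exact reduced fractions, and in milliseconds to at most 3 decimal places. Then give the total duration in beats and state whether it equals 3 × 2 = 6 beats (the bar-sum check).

1) 0.0ms=0b +285.714ms=1/2b
2) 285.714ms=1/2b +285.714ms=1/2b
3) 571.429ms=1b +734.694ms=9/7b
4) 1306.122ms=16/7b +163.265ms=2/7b
5) 1469.388ms=18/7b +163.265ms=2/7b
6) 1632.653ms=20/7b +163.265ms=2/7b
7) 1795.918ms=22/7b +163.265ms=2/7b
8) 1959.184ms=24/7b +163.265ms=2/7b
9) 2122.449ms=26/7b +1020.408ms=25/14b
10) 3142.857ms=11/2b +142.857ms=1/4b
11) 3285.714ms=23/4b +142.857ms=1/4b
Σ=6b of 6 (105bpm 2/4) — PASS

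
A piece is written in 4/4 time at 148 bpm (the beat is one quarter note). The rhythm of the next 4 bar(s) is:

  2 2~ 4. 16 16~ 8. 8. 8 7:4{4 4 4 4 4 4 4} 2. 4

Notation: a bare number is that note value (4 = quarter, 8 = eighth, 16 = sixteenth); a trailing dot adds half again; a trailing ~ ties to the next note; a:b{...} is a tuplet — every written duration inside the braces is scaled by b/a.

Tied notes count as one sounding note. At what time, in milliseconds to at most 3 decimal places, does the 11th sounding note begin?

1. 0.0ms @ 0 + 810.811ms (2)
2. 810.811ms @ 2 + 1418.919ms (7/2)
3. 2229.73ms @ 11/2 + 101.351ms (1/4)
4. 2331.081ms @ 23/4 + 405.405ms (1)
5. 2736.486ms @ 27/4 + 304.054ms (3/4)
6. 3040.541ms @ 15/2 + 202.703ms (1/2)
7. 3243.243ms @ 8 + 231.66ms (4/7)
8. 3474.903ms @ 60/7 + 231.66ms (4/7)
9. 3706.564ms @ 64/7 + 231.66ms (4/7)
10. 3938.224ms @ 68/7 + 231.66ms (4/7)
11. 4169.884ms @ 72/7 + 231.66ms (4/7)
12. 4401.544ms @ 76/7 + 231.66ms (4/7)
13. 4633.205ms @ 80/7 + 231.66ms (4/7)
14. 4864.865ms @ 12 + 1216.216ms (3)
15. 6081.081ms @ 15 + 405.405ms (1)

note 11 onset = 72/7b = 4169.884ms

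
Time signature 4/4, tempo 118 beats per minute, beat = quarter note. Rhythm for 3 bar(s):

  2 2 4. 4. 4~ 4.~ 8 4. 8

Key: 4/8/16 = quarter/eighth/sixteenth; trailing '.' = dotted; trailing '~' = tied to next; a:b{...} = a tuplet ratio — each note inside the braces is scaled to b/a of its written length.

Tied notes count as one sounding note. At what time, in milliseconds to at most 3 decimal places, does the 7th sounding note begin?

note 7 onset = 23/2b = 5847.458ms

1. 0.0ms @ 0 + 1016.949ms (2)
2. 1016.949ms @ 2 + 1016.949ms (2)
3. 2033.898ms @ 4 + 762.712ms (3/2)
4. 2796.61ms @ 11/2 + 762.712ms (3/2)
5. 3559.322ms @ 7 + 1525.424ms (3)
6. 5084.746ms @ 10 + 762.712ms (3/2)
7. 5847.458ms @ 23/2 + 254.237ms (1/2)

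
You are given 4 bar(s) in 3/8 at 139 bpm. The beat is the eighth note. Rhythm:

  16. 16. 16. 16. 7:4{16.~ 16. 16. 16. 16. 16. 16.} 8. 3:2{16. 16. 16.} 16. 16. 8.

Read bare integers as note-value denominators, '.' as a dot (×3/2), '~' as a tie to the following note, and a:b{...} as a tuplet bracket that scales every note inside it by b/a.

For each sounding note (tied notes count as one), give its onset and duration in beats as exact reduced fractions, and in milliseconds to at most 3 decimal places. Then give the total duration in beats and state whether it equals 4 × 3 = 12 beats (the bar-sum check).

1) 0.0ms=0b +323.741ms=3/4b
2) 323.741ms=3/4b +323.741ms=3/4b
3) 647.482ms=3/2b +323.741ms=3/4b
4) 971.223ms=9/4b +323.741ms=3/4b
5) 1294.964ms=3b +369.99ms=6/7b
6) 1664.954ms=27/7b +184.995ms=3/7b
7) 1849.949ms=30/7b +184.995ms=3/7b
8) 2034.943ms=33/7b +184.995ms=3/7b
9) 2219.938ms=36/7b +184.995ms=3/7b
10) 2404.933ms=39/7b +184.995ms=3/7b
11) 2589.928ms=6b +647.482ms=3/2b
12) 3237.41ms=15/2b +215.827ms=1/2b
13) 3453.237ms=8b +215.827ms=1/2b
14) 3669.065ms=17/2b +215.827ms=1/2b
15) 3884.892ms=9b +323.741ms=3/4b
16) 4208.633ms=39/4b +323.741ms=3/4b
17) 4532.374ms=21/2b +647.482ms=3/2b
Σ=12b of 12 (139bpm 3/8) — PASS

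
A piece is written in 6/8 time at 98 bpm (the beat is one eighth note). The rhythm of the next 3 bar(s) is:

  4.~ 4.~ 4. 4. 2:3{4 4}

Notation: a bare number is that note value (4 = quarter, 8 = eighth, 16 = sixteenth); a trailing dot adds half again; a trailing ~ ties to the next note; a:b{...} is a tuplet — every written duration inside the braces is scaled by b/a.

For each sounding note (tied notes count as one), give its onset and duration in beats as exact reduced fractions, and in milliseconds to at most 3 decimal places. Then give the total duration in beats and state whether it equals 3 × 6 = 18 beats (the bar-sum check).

1) 0.0ms=0b +5510.204ms=9b
2) 5510.204ms=9b +1836.735ms=3b
3) 7346.939ms=12b +1836.735ms=3b
4) 9183.673ms=15b +1836.735ms=3b
Σ=18b of 18 (98bpm 6/8) — PASS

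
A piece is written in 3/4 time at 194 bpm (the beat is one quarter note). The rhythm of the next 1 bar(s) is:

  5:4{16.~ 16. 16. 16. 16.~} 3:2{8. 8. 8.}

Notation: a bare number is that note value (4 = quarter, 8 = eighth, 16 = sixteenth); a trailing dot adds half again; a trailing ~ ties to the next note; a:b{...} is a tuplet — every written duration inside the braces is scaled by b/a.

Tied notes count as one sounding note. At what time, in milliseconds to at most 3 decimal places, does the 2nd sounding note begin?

1. 0.0ms @ 0 + 185.567ms (3/5)
2. 185.567ms @ 3/5 + 92.784ms (3/10)
3. 278.351ms @ 9/10 + 92.784ms (3/10)
4. 371.134ms @ 6/5 + 247.423ms (4/5)
5. 618.557ms @ 2 + 154.639ms (1/2)
6. 773.196ms @ 5/2 + 154.639ms (1/2)

note 2 onset = 3/5b = 185.567ms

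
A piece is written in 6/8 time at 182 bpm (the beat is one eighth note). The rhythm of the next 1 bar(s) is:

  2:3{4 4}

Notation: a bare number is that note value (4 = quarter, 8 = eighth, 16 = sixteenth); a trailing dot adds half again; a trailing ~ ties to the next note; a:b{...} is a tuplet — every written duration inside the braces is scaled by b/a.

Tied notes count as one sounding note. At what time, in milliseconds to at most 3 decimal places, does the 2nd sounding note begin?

note 2 onset = 3b = 989.011ms

1. 0.0ms @ 0 + 989.011ms (3)
2. 989.011ms @ 3 + 989.011ms (3)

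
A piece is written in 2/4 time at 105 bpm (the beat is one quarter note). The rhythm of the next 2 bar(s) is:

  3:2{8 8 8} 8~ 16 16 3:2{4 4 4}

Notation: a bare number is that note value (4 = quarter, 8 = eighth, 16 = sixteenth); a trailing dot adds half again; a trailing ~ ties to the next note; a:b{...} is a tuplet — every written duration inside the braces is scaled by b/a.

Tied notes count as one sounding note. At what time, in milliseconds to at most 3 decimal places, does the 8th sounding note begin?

1. 0.0ms @ 0 + 190.476ms (1/3)
2. 190.476ms @ 1/3 + 190.476ms (1/3)
3. 380.952ms @ 2/3 + 190.476ms (1/3)
4. 571.429ms @ 1 + 428.571ms (3/4)
5. 1000.0ms @ 7/4 + 142.857ms (1/4)
6. 1142.857ms @ 2 + 380.952ms (2/3)
7. 1523.81ms @ 8/3 + 380.952ms (2/3)
8. 1904.762ms @ 10/3 + 380.952ms (2/3)

note 8 onset = 10/3b = 1904.762ms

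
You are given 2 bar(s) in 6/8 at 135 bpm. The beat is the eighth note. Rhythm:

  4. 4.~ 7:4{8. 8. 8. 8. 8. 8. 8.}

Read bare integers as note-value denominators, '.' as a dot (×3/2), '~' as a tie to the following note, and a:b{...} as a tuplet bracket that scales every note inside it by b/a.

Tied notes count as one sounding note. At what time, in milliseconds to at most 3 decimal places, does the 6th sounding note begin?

1. 0.0ms @ 0 + 1333.333ms (3)
2. 1333.333ms @ 3 + 1714.286ms (27/7)
3. 3047.619ms @ 48/7 + 380.952ms (6/7)
4. 3428.571ms @ 54/7 + 380.952ms (6/7)
5. 3809.524ms @ 60/7 + 380.952ms (6/7)
6. 4190.476ms @ 66/7 + 380.952ms (6/7)
7. 4571.429ms @ 72/7 + 380.952ms (6/7)
8. 4952.381ms @ 78/7 + 380.952ms (6/7)

note 6 onset = 66/7b = 4190.476ms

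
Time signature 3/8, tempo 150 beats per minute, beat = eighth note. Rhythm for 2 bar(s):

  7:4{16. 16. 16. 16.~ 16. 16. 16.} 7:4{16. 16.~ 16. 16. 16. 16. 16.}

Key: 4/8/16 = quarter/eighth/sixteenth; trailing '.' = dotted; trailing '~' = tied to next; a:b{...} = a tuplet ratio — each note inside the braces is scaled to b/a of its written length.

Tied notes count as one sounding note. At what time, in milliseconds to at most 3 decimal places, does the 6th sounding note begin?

1. 0.0ms @ 0 + 171.429ms (3/7)
2. 171.429ms @ 3/7 + 171.429ms (3/7)
3. 342.857ms @ 6/7 + 171.429ms (3/7)
4. 514.286ms @ 9/7 + 342.857ms (6/7)
5. 857.143ms @ 15/7 + 171.429ms (3/7)
6. 1028.571ms @ 18/7 + 171.429ms (3/7)
7. 1200.0ms @ 3 + 171.429ms (3/7)
8. 1371.429ms @ 24/7 + 342.857ms (6/7)
9. 1714.286ms @ 30/7 + 171.429ms (3/7)
10. 1885.714ms @ 33/7 + 171.429ms (3/7)
11. 2057.143ms @ 36/7 + 171.429ms (3/7)
12. 2228.571ms @ 39/7 + 171.429ms (3/7)

note 6 onset = 18/7b = 1028.571ms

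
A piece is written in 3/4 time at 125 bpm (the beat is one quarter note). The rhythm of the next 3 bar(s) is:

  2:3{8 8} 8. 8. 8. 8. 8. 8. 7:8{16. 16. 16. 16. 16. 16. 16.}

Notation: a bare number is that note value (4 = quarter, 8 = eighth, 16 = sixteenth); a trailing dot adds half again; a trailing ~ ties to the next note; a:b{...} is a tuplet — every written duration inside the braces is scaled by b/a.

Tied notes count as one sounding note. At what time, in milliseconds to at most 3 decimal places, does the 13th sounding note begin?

1. 0.0ms @ 0 + 360.0ms (3/4)
2. 360.0ms @ 3/4 + 360.0ms (3/4)
3. 720.0ms @ 3/2 + 360.0ms (3/4)
4. 1080.0ms @ 9/4 + 360.0ms (3/4)
5. 1440.0ms @ 3 + 360.0ms (3/4)
6. 1800.0ms @ 15/4 + 360.0ms (3/4)
7. 2160.0ms @ 9/2 + 360.0ms (3/4)
8. 2520.0ms @ 21/4 + 360.0ms (3/4)
9. 2880.0ms @ 6 + 205.714ms (3/7)
10. 3085.714ms @ 45/7 + 205.714ms (3/7)
11. 3291.429ms @ 48/7 + 205.714ms (3/7)
12. 3497.143ms @ 51/7 + 205.714ms (3/7)
13. 3702.857ms @ 54/7 + 205.714ms (3/7)
14. 3908.571ms @ 57/7 + 205.714ms (3/7)
15. 4114.286ms @ 60/7 + 205.714ms (3/7)

note 13 onset = 54/7b = 3702.857ms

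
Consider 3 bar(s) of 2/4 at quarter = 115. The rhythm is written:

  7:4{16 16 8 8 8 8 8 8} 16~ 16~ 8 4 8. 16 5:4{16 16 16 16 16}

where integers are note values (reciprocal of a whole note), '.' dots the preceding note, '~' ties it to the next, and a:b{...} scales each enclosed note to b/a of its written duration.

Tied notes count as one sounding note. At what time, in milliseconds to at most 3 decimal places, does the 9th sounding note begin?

1. 0.0ms @ 0 + 74.534ms (1/7)
2. 74.534ms @ 1/7 + 74.534ms (1/7)
3. 149.068ms @ 2/7 + 149.068ms (2/7)
4. 298.137ms @ 4/7 + 149.068ms (2/7)
5. 447.205ms @ 6/7 + 149.068ms (2/7)
6. 596.273ms @ 8/7 + 149.068ms (2/7)
7. 745.342ms @ 10/7 + 149.068ms (2/7)
8. 894.41ms @ 12/7 + 149.068ms (2/7)
9. 1043.478ms @ 2 + 521.739ms (1)
10. 1565.217ms @ 3 + 521.739ms (1)
11. 2086.957ms @ 4 + 391.304ms (3/4)
12. 2478.261ms @ 19/4 + 130.435ms (1/4)
13. 2608.696ms @ 5 + 104.348ms (1/5)
14. 2713.043ms @ 26/5 + 104.348ms (1/5)
15. 2817.391ms @ 27/5 + 104.348ms (1/5)
16. 2921.739ms @ 28/5 + 104.348ms (1/5)
17. 3026.087ms @ 29/5 + 104.348ms (1/5)

note 9 onset = 2b = 1043.478ms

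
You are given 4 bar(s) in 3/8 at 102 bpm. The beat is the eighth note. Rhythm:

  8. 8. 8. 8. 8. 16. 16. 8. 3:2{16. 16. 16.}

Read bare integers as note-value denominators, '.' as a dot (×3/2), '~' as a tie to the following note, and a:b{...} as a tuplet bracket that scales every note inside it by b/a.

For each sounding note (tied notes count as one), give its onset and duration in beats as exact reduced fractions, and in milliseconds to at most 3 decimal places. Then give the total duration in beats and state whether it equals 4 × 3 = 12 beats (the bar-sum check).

1) 0.0ms=0b +882.353ms=3/2b
2) 882.353ms=3/2b +882.353ms=3/2b
3) 1764.706ms=3b +882.353ms=3/2b
4) 2647.059ms=9/2b +882.353ms=3/2b
5) 3529.412ms=6b +882.353ms=3/2b
6) 4411.765ms=15/2b +441.176ms=3/4b
7) 4852.941ms=33/4b +441.176ms=3/4b
8) 5294.118ms=9b +882.353ms=3/2b
9) 6176.471ms=21/2b +294.118ms=1/2b
10) 6470.588ms=11b +294.118ms=1/2b
11) 6764.706ms=23/2b +294.118ms=1/2b
Σ=12b of 12 (102bpm 3/8) — PASS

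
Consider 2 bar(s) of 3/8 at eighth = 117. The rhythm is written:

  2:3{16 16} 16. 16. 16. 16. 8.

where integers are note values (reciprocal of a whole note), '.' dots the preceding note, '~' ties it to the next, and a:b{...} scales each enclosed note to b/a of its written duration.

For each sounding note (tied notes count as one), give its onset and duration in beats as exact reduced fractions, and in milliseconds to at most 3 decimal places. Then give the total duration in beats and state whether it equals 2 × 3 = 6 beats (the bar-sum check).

1) 0.0ms=0b +384.615ms=3/4b
2) 384.615ms=3/4b +384.615ms=3/4b
3) 769.231ms=3/2b +384.615ms=3/4b
4) 1153.846ms=9/4b +384.615ms=3/4b
5) 1538.462ms=3b +384.615ms=3/4b
6) 1923.077ms=15/4b +384.615ms=3/4b
7) 2307.692ms=9/2b +769.231ms=3/2b
Σ=6b of 6 (117bpm 3/8) — PASS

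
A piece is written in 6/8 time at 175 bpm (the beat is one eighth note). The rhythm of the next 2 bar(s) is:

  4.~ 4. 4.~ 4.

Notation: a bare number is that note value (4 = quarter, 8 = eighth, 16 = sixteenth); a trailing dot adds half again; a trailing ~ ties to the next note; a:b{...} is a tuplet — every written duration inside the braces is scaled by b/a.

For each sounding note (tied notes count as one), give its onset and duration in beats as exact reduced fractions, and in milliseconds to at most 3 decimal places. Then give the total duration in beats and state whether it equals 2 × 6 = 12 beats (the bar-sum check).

1) 0.0ms=0b +2057.143ms=6b
2) 2057.143ms=6b +2057.143ms=6b
Σ=12b of 12 (175bpm 6/8) — PASS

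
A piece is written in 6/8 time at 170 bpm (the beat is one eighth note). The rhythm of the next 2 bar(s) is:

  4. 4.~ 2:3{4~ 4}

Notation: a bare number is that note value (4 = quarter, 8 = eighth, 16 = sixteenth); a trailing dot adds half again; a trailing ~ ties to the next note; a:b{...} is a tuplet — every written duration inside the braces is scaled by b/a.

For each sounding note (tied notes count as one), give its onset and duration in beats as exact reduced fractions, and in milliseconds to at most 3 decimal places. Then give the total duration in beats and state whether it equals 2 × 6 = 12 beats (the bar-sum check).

1) 0.0ms=0b +1058.824ms=3b
2) 1058.824ms=3b +3176.471ms=9b
Σ=12b of 12 (170bpm 6/8) — PASS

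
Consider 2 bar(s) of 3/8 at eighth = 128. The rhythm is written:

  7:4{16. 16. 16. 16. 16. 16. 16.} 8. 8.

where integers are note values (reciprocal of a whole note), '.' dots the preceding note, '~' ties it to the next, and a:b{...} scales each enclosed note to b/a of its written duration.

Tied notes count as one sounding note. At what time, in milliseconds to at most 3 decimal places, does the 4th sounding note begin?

1. 0.0ms @ 0 + 200.893ms (3/7)
2. 200.893ms @ 3/7 + 200.893ms (3/7)
3. 401.786ms @ 6/7 + 200.893ms (3/7)
4. 602.679ms @ 9/7 + 200.893ms (3/7)
5. 803.571ms @ 12/7 + 200.893ms (3/7)
6. 1004.464ms @ 15/7 + 200.893ms (3/7)
7. 1205.357ms @ 18/7 + 200.893ms (3/7)
8. 1406.25ms @ 3 + 703.125ms (3/2)
9. 2109.375ms @ 9/2 + 703.125ms (3/2)

note 4 onset = 9/7b = 602.679ms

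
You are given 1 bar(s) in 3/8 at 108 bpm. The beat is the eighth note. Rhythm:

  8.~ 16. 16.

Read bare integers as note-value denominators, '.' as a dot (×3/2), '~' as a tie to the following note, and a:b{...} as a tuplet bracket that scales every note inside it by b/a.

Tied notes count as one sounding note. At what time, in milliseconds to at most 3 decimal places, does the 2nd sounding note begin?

1. 0.0ms @ 0 + 1250.0ms (9/4)
2. 1250.0ms @ 9/4 + 416.667ms (3/4)

note 2 onset = 9/4b = 1250.0ms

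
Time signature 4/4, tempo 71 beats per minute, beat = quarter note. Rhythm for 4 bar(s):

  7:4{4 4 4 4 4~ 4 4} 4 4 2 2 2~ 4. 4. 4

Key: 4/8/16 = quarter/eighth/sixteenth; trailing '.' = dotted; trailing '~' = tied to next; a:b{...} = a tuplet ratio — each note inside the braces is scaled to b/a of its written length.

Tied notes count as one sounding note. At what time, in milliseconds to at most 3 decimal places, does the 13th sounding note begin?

1. 0.0ms @ 0 + 482.897ms (4/7)
2. 482.897ms @ 4/7 + 482.897ms (4/7)
3. 965.795ms @ 8/7 + 482.897ms (4/7)
4. 1448.692ms @ 12/7 + 482.897ms (4/7)
5. 1931.59ms @ 16/7 + 965.795ms (8/7)
6. 2897.384ms @ 24/7 + 482.897ms (4/7)
7. 3380.282ms @ 4 + 845.07ms (1)
8. 4225.352ms @ 5 + 845.07ms (1)
9. 5070.423ms @ 6 + 1690.141ms (2)
10. 6760.563ms @ 8 + 1690.141ms (2)
11. 8450.704ms @ 10 + 2957.746ms (7/2)
12. 11408.451ms @ 27/2 + 1267.606ms (3/2)
13. 12676.056ms @ 15 + 845.07ms (1)

note 13 onset = 15b = 12676.056ms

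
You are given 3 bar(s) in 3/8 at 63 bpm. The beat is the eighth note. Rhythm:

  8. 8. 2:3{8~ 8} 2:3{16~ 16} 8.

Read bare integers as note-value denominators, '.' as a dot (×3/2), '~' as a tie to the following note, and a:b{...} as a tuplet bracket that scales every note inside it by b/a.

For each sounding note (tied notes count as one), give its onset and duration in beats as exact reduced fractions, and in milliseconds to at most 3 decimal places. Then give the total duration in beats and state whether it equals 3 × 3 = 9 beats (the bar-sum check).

1) 0.0ms=0b +1428.571ms=3/2b
2) 1428.571ms=3/2b +1428.571ms=3/2b
3) 2857.143ms=3b +2857.143ms=3b
4) 5714.286ms=6b +1428.571ms=3/2b
5) 7142.857ms=15/2b +1428.571ms=3/2b
Σ=9b of 9 (63bpm 3/8) — PASS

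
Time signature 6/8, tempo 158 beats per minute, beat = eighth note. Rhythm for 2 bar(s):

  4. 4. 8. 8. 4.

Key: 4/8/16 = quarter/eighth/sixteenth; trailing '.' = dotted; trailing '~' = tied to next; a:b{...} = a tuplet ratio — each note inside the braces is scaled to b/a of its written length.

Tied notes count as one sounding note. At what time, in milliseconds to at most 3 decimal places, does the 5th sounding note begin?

note 5 onset = 9b = 3417.722ms

1. 0.0ms @ 0 + 1139.241ms (3)
2. 1139.241ms @ 3 + 1139.241ms (3)
3. 2278.481ms @ 6 + 569.62ms (3/2)
4. 2848.101ms @ 15/2 + 569.62ms (3/2)
5. 3417.722ms @ 9 + 1139.241ms (3)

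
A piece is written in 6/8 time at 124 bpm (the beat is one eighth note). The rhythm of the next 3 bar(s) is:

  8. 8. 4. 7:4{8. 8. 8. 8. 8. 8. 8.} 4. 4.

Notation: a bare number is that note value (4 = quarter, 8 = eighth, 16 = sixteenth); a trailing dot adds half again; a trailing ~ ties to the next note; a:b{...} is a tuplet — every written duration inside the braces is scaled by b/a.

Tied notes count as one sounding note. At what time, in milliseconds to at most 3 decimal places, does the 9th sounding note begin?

1. 0.0ms @ 0 + 725.806ms (3/2)
2. 725.806ms @ 3/2 + 725.806ms (3/2)
3. 1451.613ms @ 3 + 1451.613ms (3)
4. 2903.226ms @ 6 + 414.747ms (6/7)
5. 3317.972ms @ 48/7 + 414.747ms (6/7)
6. 3732.719ms @ 54/7 + 414.747ms (6/7)
7. 4147.465ms @ 60/7 + 414.747ms (6/7)
8. 4562.212ms @ 66/7 + 414.747ms (6/7)
9. 4976.959ms @ 72/7 + 414.747ms (6/7)
10. 5391.705ms @ 78/7 + 414.747ms (6/7)
11. 5806.452ms @ 12 + 1451.613ms (3)
12. 7258.065ms @ 15 + 1451.613ms (3)

note 9 onset = 72/7b = 4976.959ms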